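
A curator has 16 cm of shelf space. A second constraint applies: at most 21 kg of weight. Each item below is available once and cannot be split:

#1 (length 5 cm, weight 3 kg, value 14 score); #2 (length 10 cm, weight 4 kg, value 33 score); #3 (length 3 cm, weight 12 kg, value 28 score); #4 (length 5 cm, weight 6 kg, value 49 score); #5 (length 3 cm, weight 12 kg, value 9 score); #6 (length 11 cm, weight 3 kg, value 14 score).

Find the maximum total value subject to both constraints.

Feasible sets respecting both limits:
- #1+#3+#4: length 13, weight 21, value 91
- #2+#4: length 15, weight 10, value 82
- #3+#4: length 8, weight 18, value 77
- #1+#4+#5: length 13, weight 21, value 72
Best: 91 score.

91 score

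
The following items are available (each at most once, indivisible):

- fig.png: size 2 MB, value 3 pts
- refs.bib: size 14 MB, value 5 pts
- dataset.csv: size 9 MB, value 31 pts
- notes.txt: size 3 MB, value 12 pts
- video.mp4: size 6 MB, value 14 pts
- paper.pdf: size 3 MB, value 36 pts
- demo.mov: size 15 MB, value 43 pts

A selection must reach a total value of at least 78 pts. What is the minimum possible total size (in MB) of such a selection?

15

Subsets with value ≥ 78, sorted by total size:
- dataset.csv+notes.txt+paper.pdf: size 15, value 79
- fig.png+dataset.csv+notes.txt+paper.pdf: size 17, value 82
- dataset.csv+video.mp4+paper.pdf: size 18, value 81
- paper.pdf+demo.mov: size 18, value 79
Minimum size: 15 MB.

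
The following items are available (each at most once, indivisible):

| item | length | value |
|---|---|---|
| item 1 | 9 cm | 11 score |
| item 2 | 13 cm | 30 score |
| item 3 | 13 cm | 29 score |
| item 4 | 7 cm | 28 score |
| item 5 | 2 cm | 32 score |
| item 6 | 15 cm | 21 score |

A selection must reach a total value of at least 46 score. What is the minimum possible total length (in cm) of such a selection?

Subsets with value ≥ 46, sorted by total length:
- item 4+item 5: length 9, value 60
- item 2+item 5: length 15, value 62
- item 3+item 5: length 15, value 61
- item 5+item 6: length 17, value 53
Minimum length: 9 cm.

9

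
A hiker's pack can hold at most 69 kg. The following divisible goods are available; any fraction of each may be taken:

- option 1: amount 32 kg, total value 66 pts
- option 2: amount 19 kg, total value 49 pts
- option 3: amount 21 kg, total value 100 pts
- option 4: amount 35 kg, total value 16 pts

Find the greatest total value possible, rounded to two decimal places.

208.81

Take in order of value per unit:
- option 3 (100/21 per unit): all 21 → value 100, running total 100.00
- option 2 (49/19 per unit): all 19 → value 49, running total 149.00
- option 1 (66/32 per unit): 29 of 32 → value 29×66/32 = 59.8125, running total 208.81
Total 208.81.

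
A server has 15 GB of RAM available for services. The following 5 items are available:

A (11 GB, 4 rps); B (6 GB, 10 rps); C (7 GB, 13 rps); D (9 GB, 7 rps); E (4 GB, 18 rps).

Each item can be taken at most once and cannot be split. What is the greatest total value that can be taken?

Check high-value combinations within 15 GB:
- C+E: memory 7+4=11, value 13+18=31
- B+E: memory 6+4=10, value 10+18=28
- D+E: memory 9+4=13, value 7+18=25
- B+C: memory 6+7=13, value 10+13=23
- A+E: memory 11+4=15, value 4+18=22
Best: 31 rps.

31 rps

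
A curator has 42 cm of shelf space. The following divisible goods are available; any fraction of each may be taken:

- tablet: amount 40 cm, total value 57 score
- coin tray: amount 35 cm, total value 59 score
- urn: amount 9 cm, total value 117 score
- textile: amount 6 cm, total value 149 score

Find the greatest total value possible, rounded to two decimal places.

311.51

Take in order of value per unit:
- textile (149/6 per unit): all 6 → value 149, running total 149.00
- urn (117/9 per unit): all 9 → value 117, running total 266.00
- coin tray (59/35 per unit): 27 of 35 → value 27×59/35 = 45.5143, running total 311.51
Total 311.51.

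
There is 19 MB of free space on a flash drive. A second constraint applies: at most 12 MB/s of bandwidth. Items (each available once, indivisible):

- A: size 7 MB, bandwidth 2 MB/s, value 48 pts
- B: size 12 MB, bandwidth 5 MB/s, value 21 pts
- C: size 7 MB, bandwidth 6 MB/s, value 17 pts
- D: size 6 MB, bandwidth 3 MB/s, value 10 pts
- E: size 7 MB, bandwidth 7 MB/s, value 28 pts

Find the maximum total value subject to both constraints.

76 pts

Feasible sets respecting both limits:
- A+E: size 14, bandwidth 9, value 76
- A+B: size 19, bandwidth 7, value 69
- A+C: size 14, bandwidth 8, value 65
- A+D: size 13, bandwidth 5, value 58
Best: 76 pts.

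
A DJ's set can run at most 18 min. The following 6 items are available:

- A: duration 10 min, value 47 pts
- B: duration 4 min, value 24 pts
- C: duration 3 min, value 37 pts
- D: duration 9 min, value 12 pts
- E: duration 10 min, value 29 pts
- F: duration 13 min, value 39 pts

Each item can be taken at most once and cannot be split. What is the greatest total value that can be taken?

Check high-value combinations within 18 min:
- A+B+C: duration 10+4+3=17, value 47+24+37=108
- B+C+E: duration 4+3+10=17, value 24+37+29=90
- A+C: duration 10+3=13, value 47+37=84
- C+F: duration 3+13=16, value 37+39=76
Best: 108 pts.

108 pts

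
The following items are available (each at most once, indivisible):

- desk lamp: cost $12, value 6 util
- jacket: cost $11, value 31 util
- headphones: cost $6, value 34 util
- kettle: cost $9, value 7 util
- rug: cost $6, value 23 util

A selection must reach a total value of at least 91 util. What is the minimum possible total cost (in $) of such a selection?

Subsets with value ≥ 91, sorted by total cost:
- jacket+headphones+kettle+rug: cost 32, value 95
- desk lamp+jacket+headphones+rug: cost 35, value 94
- desk lamp+jacket+headphones+kettle+rug: cost 44, value 101
Minimum cost: 32 $.

32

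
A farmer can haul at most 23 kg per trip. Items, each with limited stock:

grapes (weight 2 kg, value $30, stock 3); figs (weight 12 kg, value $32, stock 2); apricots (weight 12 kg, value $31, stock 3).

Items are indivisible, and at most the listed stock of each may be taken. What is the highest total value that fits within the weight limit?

$122

Top feasible selections:
- 3×grapes + 1×figs: weight 18, value 122
- 3×grapes + 1×apricots: weight 18, value 121
- 2×grapes + 1×figs: weight 16, value 92
Best: $122.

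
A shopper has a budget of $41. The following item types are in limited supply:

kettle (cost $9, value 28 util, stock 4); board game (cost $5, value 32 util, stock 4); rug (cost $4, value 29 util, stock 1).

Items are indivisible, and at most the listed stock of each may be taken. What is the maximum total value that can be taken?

185 util

Best selections within cost 41 and stock limits:
- 1×kettle + 4×board game + 1×rug: cost 33, value 185
- 2×kettle + 4×board game: cost 38, value 184
- 2×kettle + 3×board game + 1×rug: cost 37, value 181
Best: 185 util.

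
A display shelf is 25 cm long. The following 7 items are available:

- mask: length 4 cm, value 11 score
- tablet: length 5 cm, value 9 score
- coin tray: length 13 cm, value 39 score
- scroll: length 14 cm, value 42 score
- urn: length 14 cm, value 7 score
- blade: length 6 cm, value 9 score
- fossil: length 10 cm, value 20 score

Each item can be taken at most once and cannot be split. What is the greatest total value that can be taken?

Check high-value combinations within 25 cm:
- mask+tablet+scroll: length 4+5+14=23, value 11+9+42=62
- mask+scroll+blade: length 4+14+6=24, value 11+42+9=62
- scroll+fossil: length 14+10=24, value 42+20=62
Best: 62 score.

62 score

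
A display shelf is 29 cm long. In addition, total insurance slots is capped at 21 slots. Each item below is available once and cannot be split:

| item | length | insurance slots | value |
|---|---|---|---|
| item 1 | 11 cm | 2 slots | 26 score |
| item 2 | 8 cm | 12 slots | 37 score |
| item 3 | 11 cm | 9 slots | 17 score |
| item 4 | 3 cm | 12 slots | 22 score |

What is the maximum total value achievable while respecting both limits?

Feasible sets respecting both limits:
- item 1+item 2: length 19, insurance slots 14, value 63
- item 2+item 3: length 19, insurance slots 21, value 54
- item 1+item 4: length 14, insurance slots 14, value 48
- item 1+item 3: length 22, insurance slots 11, value 43
Best: 63 score.

63 score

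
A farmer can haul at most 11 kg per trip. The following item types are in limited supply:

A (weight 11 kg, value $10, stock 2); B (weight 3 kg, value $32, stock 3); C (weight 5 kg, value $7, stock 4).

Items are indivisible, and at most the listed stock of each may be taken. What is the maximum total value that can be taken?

$96

Best selections within weight 11 and stock limits:
- 3×B: weight 9, value 96
- 2×B + 1×C: weight 11, value 71
Best: $96.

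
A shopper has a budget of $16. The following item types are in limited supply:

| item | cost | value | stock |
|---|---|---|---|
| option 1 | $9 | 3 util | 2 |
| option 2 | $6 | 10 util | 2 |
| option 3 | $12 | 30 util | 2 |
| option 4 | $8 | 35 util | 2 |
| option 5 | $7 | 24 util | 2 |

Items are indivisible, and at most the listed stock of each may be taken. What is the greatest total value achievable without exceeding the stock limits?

Top feasible selections:
- 2×option 4: cost 16, value 70
- 1×option 4 + 1×option 5: cost 15, value 59
- 2×option 5: cost 14, value 48
Best: 70 util.

70 util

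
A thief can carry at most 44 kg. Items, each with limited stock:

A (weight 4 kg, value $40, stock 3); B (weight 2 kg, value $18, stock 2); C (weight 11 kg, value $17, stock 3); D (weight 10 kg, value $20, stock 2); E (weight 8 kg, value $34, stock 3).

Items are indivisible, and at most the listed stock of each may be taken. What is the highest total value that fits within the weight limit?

Best selections within weight 44 and stock limits:
- 3×A + 2×B + 3×E: weight 40, value 258
- 3×A + 2×B + 1×D + 2×E: weight 42, value 244
- 3×A + 2×B + 1×C + 2×E: weight 43, value 241
Best: $258.

$258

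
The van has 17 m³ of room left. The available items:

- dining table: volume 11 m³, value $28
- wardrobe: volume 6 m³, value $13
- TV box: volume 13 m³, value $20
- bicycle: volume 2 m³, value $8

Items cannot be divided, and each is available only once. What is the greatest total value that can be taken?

Check high-value combinations within 17 m³:
- dining table+wardrobe: volume 11+6=17, value 28+13=41
- dining table+bicycle: volume 11+2=13, value 28+8=36
- dining table: volume 11, value 28
- TV box+bicycle: volume 13+2=15, value 20+8=28
- wardrobe+bicycle: volume 6+2=8, value 13+8=21
Best: $41.

$41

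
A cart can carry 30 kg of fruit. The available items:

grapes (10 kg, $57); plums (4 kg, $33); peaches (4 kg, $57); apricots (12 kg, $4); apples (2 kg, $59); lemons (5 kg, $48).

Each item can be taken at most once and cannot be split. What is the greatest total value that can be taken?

Check high-value combinations within 30 kg:
- grapes+plums+peaches+apples+lemons: weight 10+4+4+2+5=25, value 57+33+57+59+48=254
- grapes+peaches+apples+lemons: weight 10+4+2+5=21, value 57+57+59+48=221
- grapes+plums+peaches+apples: weight 10+4+4+2=20, value 57+33+57+59=206
Best: $254.

$254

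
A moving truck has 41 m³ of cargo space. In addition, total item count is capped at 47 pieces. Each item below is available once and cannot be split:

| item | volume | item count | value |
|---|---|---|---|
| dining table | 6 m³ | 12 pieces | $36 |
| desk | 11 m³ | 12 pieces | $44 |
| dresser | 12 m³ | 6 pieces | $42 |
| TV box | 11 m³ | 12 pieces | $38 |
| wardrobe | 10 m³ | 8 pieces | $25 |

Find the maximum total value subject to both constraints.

Feasible sets respecting both limits:
- dining table+desk+dresser+TV box: volume 40, item count 42, value 160
- dining table+desk+dresser+wardrobe: volume 39, item count 38, value 147
- dining table+desk+TV box+wardrobe: volume 38, item count 44, value 143
- dining table+dresser+TV box+wardrobe: volume 39, item count 38, value 141
Best: $160.

$160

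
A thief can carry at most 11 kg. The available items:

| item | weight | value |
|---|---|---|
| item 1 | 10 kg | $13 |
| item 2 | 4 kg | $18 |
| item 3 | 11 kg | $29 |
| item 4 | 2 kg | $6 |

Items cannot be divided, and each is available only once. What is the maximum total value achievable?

This is a 0/1 knapsack; check combinations near the capacity.
- item 3: weight 11, value 29
- item 2+item 4: weight 4+2=6, value 18+6=24
- item 2: weight 4, value 18
- item 1: weight 10, value 13
Best: $29.

$29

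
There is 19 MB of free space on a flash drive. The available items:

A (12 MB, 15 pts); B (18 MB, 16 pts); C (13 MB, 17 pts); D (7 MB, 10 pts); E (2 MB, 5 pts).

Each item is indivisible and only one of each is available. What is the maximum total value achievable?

Check high-value combinations within 19 MB:
- A+D: size 12+7=19, value 15+10=25
- C+E: size 13+2=15, value 17+5=22
- A+E: size 12+2=14, value 15+5=20
Best: 25 pts.

25 pts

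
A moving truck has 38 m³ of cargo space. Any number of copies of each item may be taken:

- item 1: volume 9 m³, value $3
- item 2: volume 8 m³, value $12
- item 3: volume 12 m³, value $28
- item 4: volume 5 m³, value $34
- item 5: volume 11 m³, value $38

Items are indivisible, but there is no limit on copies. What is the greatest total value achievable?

Best value-per-unit is item 4 at 34/5, and filling with it alone uses volume 7×5=35. No mix of the others beats 7×34 = 238.

$238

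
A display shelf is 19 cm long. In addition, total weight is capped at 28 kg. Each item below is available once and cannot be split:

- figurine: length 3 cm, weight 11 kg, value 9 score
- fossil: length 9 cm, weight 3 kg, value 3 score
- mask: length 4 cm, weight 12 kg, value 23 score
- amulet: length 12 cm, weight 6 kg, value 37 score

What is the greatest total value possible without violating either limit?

Feasible sets respecting both limits:
- mask+amulet: length 16, weight 18, value 60
- figurine+amulet: length 15, weight 17, value 46
- amulet: length 12, weight 6, value 37
- figurine+fossil+mask: length 16, weight 26, value 35
Best: 60 score.

60 score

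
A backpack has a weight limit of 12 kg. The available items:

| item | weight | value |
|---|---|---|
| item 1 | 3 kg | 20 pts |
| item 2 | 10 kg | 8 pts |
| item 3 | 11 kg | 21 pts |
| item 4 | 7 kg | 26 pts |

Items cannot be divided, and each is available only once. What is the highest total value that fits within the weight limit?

Check high-value combinations within 12 kg:
- item 1+item 4: weight 3+7=10, value 20+26=46
- item 4: weight 7, value 26
- item 3: weight 11, value 21
- item 1: weight 3, value 20
Best: 46 pts.

46 pts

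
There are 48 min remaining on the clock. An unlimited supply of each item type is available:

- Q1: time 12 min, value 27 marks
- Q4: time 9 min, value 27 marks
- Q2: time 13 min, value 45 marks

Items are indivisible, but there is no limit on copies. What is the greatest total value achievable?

162 marks

Best value-per-unit is Q2 at 45/13; filling with it alone gives 3×45 = 135.
Optimal mix: 1×Q4 + 3×Q2 → time 48, value 162.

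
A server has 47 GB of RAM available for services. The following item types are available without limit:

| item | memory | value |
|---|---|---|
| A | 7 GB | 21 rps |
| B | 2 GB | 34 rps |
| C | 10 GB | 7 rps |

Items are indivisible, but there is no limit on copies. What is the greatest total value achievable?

Best value-per-unit is B at 34/2, and filling with it alone uses memory 23×2=46. No mix of the others beats 23×34 = 782.

782 rps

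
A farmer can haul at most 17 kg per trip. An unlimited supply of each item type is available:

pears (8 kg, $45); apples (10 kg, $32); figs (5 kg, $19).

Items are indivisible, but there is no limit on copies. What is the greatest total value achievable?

$90

Best value-per-unit is pears at 45/8, and filling with it alone uses weight 2×8=16. No mix of the others beats 2×45 = 90.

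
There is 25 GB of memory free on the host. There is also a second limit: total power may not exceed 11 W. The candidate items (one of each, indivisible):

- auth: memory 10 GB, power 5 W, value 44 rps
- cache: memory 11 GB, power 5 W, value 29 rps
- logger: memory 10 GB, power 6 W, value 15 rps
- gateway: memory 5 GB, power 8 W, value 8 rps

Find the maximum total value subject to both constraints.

Feasible sets respecting both limits:
- auth+cache: memory 21, power 10, value 73
- auth+logger: memory 20, power 11, value 59
- auth: memory 10, power 5, value 44
- cache+logger: memory 21, power 11, value 44
Best: 73 rps.

73 rps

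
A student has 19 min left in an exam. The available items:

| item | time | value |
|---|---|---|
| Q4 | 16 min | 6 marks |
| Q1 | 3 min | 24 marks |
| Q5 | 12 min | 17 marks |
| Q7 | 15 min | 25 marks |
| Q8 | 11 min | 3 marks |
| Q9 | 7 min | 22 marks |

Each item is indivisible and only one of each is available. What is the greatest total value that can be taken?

Check high-value combinations within 19 min:
- Q1+Q7: time 3+15=18, value 24+25=49
- Q1+Q9: time 3+7=10, value 24+22=46
- Q1+Q5: time 3+12=15, value 24+17=41
Best: 49 marks.

49 marks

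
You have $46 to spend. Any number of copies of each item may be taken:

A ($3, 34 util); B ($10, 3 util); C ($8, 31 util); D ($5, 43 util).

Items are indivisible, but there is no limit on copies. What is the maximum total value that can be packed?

510 util

Best value-per-unit is A at 34/3, and filling with it alone uses cost 15×3=45. No mix of the others beats 15×34 = 510.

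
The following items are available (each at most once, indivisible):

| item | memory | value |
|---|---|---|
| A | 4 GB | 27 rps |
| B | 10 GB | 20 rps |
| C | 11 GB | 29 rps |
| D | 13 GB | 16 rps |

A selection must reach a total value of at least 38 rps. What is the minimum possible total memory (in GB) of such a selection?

14

Subsets with value ≥ 38, sorted by total memory:
- A+B: memory 14, value 47
- A+C: memory 15, value 56
- A+D: memory 17, value 43
- B+C: memory 21, value 49
Minimum memory: 14 GB.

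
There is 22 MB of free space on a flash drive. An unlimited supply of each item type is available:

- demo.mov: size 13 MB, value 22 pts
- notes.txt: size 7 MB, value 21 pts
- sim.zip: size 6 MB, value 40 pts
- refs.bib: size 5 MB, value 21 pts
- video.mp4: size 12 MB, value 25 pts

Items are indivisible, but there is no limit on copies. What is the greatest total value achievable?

122 pts

Best value-per-unit is sim.zip at 40/6; filling with it alone gives 3×40 = 120.
Optimal mix: 2×sim.zip + 2×refs.bib → size 22, value 122.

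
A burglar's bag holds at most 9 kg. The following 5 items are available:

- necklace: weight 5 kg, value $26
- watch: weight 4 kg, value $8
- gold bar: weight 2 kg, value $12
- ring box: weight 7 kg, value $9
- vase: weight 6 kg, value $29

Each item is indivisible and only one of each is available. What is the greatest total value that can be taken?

$41

This is a 0/1 knapsack; check combinations near the capacity.
- gold bar+vase: weight 2+6=8, value 12+29=41
- necklace+gold bar: weight 5+2=7, value 26+12=38
- necklace+watch: weight 5+4=9, value 26+8=34
- vase: weight 6, value 29
- necklace: weight 5, value 26
Best: $41.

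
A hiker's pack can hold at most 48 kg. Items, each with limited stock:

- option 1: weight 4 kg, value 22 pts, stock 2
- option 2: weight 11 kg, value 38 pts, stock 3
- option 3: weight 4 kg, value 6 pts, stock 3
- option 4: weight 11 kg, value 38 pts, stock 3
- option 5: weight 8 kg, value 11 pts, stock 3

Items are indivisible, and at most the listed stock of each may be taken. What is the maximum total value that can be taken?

174 pts

Top feasible selections:
- 1×option 1 + 1×option 2 + 3×option 4: weight 48, value 174
- 1×option 1 + 2×option 2 + 2×option 4: weight 48, value 174
- 1×option 1 + 3×option 2 + 1×option 4: weight 48, value 174
Best: 174 pts.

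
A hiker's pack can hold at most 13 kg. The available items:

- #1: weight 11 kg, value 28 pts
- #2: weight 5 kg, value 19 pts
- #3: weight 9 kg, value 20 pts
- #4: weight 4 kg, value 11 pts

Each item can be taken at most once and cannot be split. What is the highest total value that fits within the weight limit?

Check high-value combinations within 13 kg:
- #3+#4: weight 9+4=13, value 20+11=31
- #2+#4: weight 5+4=9, value 19+11=30
- #1: weight 11, value 28
- #3: weight 9, value 20
Best: 31 pts.

31 pts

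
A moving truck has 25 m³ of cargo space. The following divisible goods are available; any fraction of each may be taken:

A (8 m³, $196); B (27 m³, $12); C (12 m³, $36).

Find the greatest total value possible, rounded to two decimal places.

234.22

Take in order of value per unit:
- A (196/8 per unit): all 8 → value 196, running total 196.00
- C (36/12 per unit): all 12 → value 36, running total 232.00
- B (12/27 per unit): 5 of 27 → value 5×12/27 = 2.2222, running total 234.22
Total 234.22.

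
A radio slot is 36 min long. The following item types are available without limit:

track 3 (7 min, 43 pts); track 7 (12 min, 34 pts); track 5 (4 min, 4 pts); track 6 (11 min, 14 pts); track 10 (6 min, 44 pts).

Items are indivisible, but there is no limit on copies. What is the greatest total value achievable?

264 pts

Best value-per-unit is track 10 at 44/6, and filling with it alone uses duration 6×6=36. No mix of the others beats 6×44 = 264.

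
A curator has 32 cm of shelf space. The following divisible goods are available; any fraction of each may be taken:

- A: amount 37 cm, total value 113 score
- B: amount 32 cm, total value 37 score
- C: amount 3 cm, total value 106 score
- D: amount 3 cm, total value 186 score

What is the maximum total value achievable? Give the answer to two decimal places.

371.41

Take in order of value per unit:
- D (186/3 per unit): all 3 → value 186, running total 186.00
- C (106/3 per unit): all 3 → value 106, running total 292.00
- A (113/37 per unit): 26 of 37 → value 26×113/37 = 79.4054, running total 371.41
Total 371.41.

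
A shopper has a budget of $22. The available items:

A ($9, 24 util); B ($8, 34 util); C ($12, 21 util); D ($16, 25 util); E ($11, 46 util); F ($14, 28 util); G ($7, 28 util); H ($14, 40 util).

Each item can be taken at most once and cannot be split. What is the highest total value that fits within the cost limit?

80 util

Check high-value combinations within $22:
- B+E: cost 8+11=19, value 34+46=80
- E+G: cost 11+7=18, value 46+28=74
- B+H: cost 8+14=22, value 34+40=74
- A+E: cost 9+11=20, value 24+46=70
- G+H: cost 7+14=21, value 28+40=68
Best: 80 util.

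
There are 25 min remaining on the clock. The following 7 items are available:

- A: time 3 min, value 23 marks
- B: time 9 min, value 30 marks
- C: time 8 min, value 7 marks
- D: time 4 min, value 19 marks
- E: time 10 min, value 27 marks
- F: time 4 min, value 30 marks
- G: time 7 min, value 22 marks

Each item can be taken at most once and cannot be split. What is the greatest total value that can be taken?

Check high-value combinations within 25 min:
- A+B+F+G: time 3+9+4+7=23, value 23+30+30+22=105
- A+B+D+F: time 3+9+4+4=20, value 23+30+19+30=102
- A+E+F+G: time 3+10+4+7=24, value 23+27+30+22=102
- B+D+F+G: time 9+4+4+7=24, value 30+19+30+22=101
- A+D+E+F: time 3+4+10+4=21, value 23+19+27+30=99
Best: 105 marks.

105 marks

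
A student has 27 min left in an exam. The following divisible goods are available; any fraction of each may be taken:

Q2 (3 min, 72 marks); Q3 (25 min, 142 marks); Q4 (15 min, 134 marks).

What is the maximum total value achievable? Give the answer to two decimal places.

257.12

Take in order of value per unit:
- Q2 (72/3 per unit): all 3 → value 72, running total 72.00
- Q4 (134/15 per unit): all 15 → value 134, running total 206.00
- Q3 (142/25 per unit): 9 of 25 → value 9×142/25 = 51.1200, running total 257.12
Total 257.12.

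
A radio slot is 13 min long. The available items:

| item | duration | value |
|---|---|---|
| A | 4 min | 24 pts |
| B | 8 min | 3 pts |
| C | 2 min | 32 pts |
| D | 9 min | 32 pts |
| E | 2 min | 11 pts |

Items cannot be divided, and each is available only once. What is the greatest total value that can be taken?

75 pts

Check high-value combinations within 13 min:
- C+D+E: duration 2+9+2=13, value 32+32+11=75
- A+C+E: duration 4+2+2=8, value 24+32+11=67
- C+D: duration 2+9=11, value 32+32=64
- A+C: duration 4+2=6, value 24+32=56
- A+D: duration 4+9=13, value 24+32=56
Best: 75 pts.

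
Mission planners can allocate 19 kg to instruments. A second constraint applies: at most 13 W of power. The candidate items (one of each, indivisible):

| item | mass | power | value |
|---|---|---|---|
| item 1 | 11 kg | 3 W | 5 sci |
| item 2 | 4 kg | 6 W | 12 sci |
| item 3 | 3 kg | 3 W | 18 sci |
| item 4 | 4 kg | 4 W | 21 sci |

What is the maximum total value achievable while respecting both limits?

Feasible sets respecting both limits:
- item 2+item 3+item 4: mass 11, power 13, value 51
- item 1+item 3+item 4: mass 18, power 10, value 44
- item 3+item 4: mass 7, power 7, value 39
- item 1+item 2+item 4: mass 19, power 13, value 38
Best: 51 sci.

51 sci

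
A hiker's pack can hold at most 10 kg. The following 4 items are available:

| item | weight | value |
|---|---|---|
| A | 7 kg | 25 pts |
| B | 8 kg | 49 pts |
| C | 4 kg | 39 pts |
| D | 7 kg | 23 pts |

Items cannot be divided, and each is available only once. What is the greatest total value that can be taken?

Check high-value combinations within 10 kg:
- B: weight 8, value 49
- C: weight 4, value 39
- A: weight 7, value 25
Best: 49 pts.

49 pts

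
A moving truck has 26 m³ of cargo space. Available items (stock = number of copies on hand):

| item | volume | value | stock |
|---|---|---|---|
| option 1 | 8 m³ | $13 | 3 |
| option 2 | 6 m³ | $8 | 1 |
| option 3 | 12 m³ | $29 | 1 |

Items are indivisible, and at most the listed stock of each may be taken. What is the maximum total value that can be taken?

Top feasible selections:
- 1×option 1 + 1×option 2 + 1×option 3: volume 26, value 50
- 1×option 1 + 1×option 3: volume 20, value 42
- 3×option 1: volume 24, value 39
- 1×option 2 + 1×option 3: volume 18, value 37
Best: $50.

$50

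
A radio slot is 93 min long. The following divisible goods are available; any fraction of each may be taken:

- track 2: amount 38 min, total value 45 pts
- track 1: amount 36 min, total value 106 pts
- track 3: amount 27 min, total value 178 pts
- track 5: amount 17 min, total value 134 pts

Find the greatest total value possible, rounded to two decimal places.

433.39

Take in order of value per unit:
- track 5 (134/17 per unit): all 17 → value 134, running total 134.00
- track 3 (178/27 per unit): all 27 → value 178, running total 312.00
- track 1 (106/36 per unit): all 36 → value 106, running total 418.00
- track 2 (45/38 per unit): 13 of 38 → value 13×45/38 = 15.3947, running total 433.39
Total 433.39.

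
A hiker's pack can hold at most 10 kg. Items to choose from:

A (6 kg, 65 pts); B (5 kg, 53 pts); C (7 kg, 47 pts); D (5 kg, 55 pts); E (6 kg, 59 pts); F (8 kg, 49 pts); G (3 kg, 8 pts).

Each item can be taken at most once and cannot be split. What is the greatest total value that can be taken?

Check high-value combinations within 10 kg:
- B+D: weight 5+5=10, value 53+55=108
- A+G: weight 6+3=9, value 65+8=73
- E+G: weight 6+3=9, value 59+8=67
- A: weight 6, value 65
Best: 108 pts.

108 pts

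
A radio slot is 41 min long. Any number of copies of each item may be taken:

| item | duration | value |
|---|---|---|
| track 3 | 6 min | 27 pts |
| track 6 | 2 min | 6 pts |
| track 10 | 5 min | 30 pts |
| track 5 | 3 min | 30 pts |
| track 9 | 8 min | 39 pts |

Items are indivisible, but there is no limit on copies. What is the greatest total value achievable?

396 pts

Best value-per-unit is track 5 at 30/3; filling with it alone gives 13×30 = 390.
Optimal mix: 1×track 6 + 13×track 5 → duration 41, value 396.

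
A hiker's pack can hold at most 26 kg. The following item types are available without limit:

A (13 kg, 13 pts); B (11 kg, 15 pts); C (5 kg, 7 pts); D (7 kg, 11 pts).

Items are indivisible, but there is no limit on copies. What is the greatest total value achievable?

Best value-per-unit is D at 11/7; filling with it alone gives 3×11 = 33.
Optimal mix: 1×C + 3×D → weight 26, value 40.

40 pts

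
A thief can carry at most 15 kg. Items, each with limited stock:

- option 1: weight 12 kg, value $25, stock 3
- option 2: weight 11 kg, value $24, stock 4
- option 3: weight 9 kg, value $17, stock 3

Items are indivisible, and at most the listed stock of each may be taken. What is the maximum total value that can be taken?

Top feasible selections:
- 1×option 1: weight 12, value 25
- 1×option 2: weight 11, value 24
- 1×option 3: weight 9, value 17
Best: $25.

$25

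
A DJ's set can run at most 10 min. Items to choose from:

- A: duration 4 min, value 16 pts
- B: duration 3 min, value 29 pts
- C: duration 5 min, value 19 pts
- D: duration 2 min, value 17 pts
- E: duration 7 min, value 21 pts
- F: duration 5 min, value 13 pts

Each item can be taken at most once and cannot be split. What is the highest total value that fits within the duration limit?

Check high-value combinations within 10 min:
- B+C+D: duration 3+5+2=10, value 29+19+17=65
- A+B+D: duration 4+3+2=9, value 16+29+17=62
- B+D+F: duration 3+2+5=10, value 29+17+13=59
- B+E: duration 3+7=10, value 29+21=50
- B+C: duration 3+5=8, value 29+19=48
Best: 65 pts.

65 pts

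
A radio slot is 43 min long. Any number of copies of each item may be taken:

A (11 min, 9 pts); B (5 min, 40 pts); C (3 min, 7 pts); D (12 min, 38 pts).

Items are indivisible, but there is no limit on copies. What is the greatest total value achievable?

Best value-per-unit is B at 40/5; filling with it alone gives 8×40 = 320.
Optimal mix: 8×B + 1×C → duration 43, value 327.

327 pts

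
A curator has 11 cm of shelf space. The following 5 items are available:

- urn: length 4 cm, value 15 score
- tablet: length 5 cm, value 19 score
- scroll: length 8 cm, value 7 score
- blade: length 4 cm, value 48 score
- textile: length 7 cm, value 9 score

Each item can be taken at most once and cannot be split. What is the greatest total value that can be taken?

Check high-value combinations within 11 cm:
- tablet+blade: length 5+4=9, value 19+48=67
- urn+blade: length 4+4=8, value 15+48=63
- blade+textile: length 4+7=11, value 48+9=57
- blade: length 4, value 48
Best: 67 score.

67 score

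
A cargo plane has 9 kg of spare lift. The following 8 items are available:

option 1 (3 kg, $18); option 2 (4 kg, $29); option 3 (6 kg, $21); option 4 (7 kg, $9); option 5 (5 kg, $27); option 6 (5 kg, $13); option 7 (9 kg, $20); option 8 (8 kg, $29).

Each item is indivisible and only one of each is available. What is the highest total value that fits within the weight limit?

$56

This is a 0/1 knapsack; check combinations near the capacity.
- option 2+option 5: weight 4+5=9, value 29+27=56
- option 1+option 2: weight 3+4=7, value 18+29=47
- option 1+option 5: weight 3+5=8, value 18+27=45
- option 2+option 6: weight 4+5=9, value 29+13=42
- option 1+option 3: weight 3+6=9, value 18+21=39
Best: $56.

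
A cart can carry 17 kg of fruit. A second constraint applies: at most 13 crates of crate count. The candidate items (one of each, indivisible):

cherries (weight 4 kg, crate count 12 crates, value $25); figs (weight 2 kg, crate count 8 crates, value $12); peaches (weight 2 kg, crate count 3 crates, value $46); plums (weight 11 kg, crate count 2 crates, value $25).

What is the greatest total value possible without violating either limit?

Feasible sets respecting both limits:
- figs+peaches+plums: weight 15, crate count 13, value 83
- peaches+plums: weight 13, crate count 5, value 71
- figs+peaches: weight 4, crate count 11, value 58
Best: $83.

$83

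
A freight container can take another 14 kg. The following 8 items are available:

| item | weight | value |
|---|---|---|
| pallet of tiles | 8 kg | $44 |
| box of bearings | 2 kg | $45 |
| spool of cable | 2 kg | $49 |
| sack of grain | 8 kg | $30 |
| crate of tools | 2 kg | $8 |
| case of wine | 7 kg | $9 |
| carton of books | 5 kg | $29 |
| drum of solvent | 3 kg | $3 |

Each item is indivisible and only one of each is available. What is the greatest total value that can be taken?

Check high-value combinations within 14 kg:
- pallet of tiles+box of bearings+spool of cable+crate of tools: weight 8+2+2+2=14, value 44+45+49+8=146
- pallet of tiles+box of bearings+spool of cable: weight 8+2+2=12, value 44+45+49=138
- box of bearings+spool of cable+crate of tools+carton of books+drum of solvent: weight 2+2+2+5+3=14, value 45+49+8+29+3=134
- box of bearings+spool of cable+sack of grain+crate of tools: weight 2+2+8+2=14, value 45+49+30+8=132
- box of bearings+spool of cable+crate of tools+carton of books: weight 2+2+2+5=11, value 45+49+8+29=131
Best: $146.

$146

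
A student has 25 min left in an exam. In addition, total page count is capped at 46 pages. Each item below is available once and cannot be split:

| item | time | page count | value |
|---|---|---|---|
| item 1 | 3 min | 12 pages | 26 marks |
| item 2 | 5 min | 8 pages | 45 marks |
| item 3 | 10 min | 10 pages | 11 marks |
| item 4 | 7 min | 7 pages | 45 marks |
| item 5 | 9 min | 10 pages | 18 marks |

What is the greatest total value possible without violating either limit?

134 marks

Feasible sets respecting both limits:
- item 1+item 2+item 4+item 5: time 24, page count 37, value 134
- item 1+item 2+item 3+item 4: time 25, page count 37, value 127
- item 1+item 2+item 4: time 15, page count 27, value 116
Best: 134 marks.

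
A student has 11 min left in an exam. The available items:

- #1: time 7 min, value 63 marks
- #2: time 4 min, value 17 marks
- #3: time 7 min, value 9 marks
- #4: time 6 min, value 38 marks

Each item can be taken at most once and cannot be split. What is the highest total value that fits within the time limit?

80 marks

Check high-value combinations within 11 min:
- #1+#2: time 7+4=11, value 63+17=80
- #1: time 7, value 63
- #2+#4: time 4+6=10, value 17+38=55
- #4: time 6, value 38
- #2+#3: time 4+7=11, value 17+9=26
Best: 80 marks.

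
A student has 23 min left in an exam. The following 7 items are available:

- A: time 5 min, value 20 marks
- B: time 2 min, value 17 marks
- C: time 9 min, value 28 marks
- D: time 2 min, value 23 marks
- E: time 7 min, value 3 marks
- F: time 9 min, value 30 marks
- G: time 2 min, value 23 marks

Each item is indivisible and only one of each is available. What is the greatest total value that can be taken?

113 marks

Check high-value combinations within 23 min:
- A+B+D+F+G: time 5+2+2+9+2=20, value 20+17+23+30+23=113
- A+B+C+D+G: time 5+2+9+2+2=20, value 20+17+28+23+23=111
- C+D+F+G: time 9+2+9+2=22, value 28+23+30+23=104
- B+C+D+F: time 2+9+2+9=22, value 17+28+23+30=98
Best: 113 marks.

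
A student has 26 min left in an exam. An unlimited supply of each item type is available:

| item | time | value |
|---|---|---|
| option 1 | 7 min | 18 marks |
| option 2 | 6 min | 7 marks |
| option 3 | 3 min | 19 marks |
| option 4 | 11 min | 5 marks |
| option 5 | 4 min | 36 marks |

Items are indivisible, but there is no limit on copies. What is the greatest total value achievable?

Best value-per-unit is option 5 at 36/4; filling with it alone gives 6×36 = 216.
Optimal mix: 2×option 3 + 5×option 5 → time 26, value 218.

218 marks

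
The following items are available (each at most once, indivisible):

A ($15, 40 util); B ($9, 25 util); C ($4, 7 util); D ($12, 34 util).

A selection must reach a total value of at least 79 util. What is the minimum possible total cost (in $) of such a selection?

31

Subsets with value ≥ 79, sorted by total cost:
- A+C+D: cost 31, value 81
- A+B+D: cost 36, value 99
- A+B+C+D: cost 40, value 106
Minimum cost: 31 $.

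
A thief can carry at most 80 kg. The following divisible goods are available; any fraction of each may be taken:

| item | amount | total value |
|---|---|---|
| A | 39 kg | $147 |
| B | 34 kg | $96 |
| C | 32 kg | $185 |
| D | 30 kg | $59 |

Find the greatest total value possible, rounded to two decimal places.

357.41

Take in order of value per unit:
- C (185/32 per unit): all 32 → value 185, running total 185.00
- A (147/39 per unit): all 39 → value 147, running total 332.00
- B (96/34 per unit): 9 of 34 → value 9×96/34 = 25.4118, running total 357.41
Total 357.41.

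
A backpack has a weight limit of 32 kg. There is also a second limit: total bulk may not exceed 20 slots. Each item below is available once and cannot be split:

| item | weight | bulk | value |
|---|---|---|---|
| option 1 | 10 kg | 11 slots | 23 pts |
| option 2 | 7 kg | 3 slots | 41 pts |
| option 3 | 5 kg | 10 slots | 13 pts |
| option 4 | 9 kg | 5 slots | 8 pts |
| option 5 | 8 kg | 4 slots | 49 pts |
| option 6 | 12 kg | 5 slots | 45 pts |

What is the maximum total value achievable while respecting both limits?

Feasible sets respecting both limits:
- option 2+option 5+option 6: weight 27, bulk 12, value 135
- option 1+option 5+option 6: weight 30, bulk 20, value 117
- option 1+option 2+option 5: weight 25, bulk 18, value 113
- option 1+option 2+option 6: weight 29, bulk 19, value 109
Best: 135 pts.

135 pts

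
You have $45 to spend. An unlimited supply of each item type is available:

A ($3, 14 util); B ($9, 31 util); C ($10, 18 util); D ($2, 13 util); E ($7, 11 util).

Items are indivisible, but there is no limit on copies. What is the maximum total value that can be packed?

Best value-per-unit is D at 13/2; filling with it alone gives 22×13 = 286.
Optimal mix: 1×A + 21×D → cost 45, value 287.

287 util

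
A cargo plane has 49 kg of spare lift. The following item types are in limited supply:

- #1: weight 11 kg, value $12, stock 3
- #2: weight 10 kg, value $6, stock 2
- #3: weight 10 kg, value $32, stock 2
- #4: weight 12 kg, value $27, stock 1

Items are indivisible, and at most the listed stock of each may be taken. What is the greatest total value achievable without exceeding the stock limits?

Top feasible selections:
- 1×#1 + 2×#3 + 1×#4: weight 43, value 103
- 1×#2 + 2×#3 + 1×#4: weight 42, value 97
- 2×#3 + 1×#4: weight 32, value 91
Best: $103.

$103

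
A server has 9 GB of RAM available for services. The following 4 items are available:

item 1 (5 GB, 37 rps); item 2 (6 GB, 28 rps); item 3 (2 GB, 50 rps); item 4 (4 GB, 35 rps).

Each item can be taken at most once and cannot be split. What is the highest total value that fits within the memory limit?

87 rps

Check high-value combinations within 9 GB:
- item 1+item 3: memory 5+2=7, value 37+50=87
- item 3+item 4: memory 2+4=6, value 50+35=85
- item 2+item 3: memory 6+2=8, value 28+50=78
- item 1+item 4: memory 5+4=9, value 37+35=72
- item 3: memory 2, value 50
Best: 87 rps.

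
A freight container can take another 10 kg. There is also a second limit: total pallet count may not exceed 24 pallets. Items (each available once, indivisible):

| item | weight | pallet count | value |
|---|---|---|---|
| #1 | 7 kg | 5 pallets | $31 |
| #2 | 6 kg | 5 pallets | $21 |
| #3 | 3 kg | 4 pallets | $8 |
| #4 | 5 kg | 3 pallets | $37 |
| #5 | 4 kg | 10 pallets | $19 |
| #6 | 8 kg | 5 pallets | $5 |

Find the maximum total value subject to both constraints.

$56

Feasible sets respecting both limits:
- #4+#5: weight 9, pallet count 13, value 56
- #3+#4: weight 8, pallet count 7, value 45
- #2+#5: weight 10, pallet count 15, value 40
Best: $56.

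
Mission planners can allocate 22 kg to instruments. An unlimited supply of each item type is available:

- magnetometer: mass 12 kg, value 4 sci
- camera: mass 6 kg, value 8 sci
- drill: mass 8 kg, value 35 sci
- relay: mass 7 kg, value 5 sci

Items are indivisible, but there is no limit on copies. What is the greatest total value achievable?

Best value-per-unit is drill at 35/8; filling with it alone gives 2×35 = 70.
Optimal mix: 1×camera + 2×drill → mass 22, value 78.

78 sci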